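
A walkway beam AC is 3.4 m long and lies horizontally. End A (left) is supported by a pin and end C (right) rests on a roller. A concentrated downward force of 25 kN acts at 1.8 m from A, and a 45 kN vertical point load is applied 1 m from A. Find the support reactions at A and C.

ΣM about A: C_y·3.4 − 25·1.8 − 45·1 = 0 → C_y = 90/3.4 = 26.4706 ≈ 26.47 kN.
ΣF_y = 0: A_y + 26.4706 − 25 − 45 = 0 → A_y = 43.53 kN.
ΣF_x = 0: no horizontal applied forces, so A_x = 0.

A_x = 0, A_y = 43.53 kN, C_y = 26.47 kN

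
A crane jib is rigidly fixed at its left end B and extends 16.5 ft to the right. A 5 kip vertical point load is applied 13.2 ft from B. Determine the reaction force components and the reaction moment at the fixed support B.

ΣF_x = 0: B_x = 0.
ΣF_y = 0: B_y − 5 = 0 → B_y = 5.000 kip.
ΣM about B: M_B − 5·13.2 = 0 → M_B = 66.00 kip·ft.

B_x = 0, B_y = 5.000 kip, M_B = 66.00 kip·ft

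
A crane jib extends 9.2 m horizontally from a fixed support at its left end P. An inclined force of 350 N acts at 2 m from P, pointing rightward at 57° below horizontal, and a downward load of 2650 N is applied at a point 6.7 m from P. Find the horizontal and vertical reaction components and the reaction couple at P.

ΣF_x = 0: P_x + 350·cos57° = 0 → P_x = -190.6 N.
ΣF_y = 0: P_y − 350·sin57° − 2650 = 0 → P_y = 2944 N.
ΣM about P: M_P − 350·sin57°·2 − 2650·6.7 = 0 → M_P = 18340 N·m.

P_x = -190.6 N, P_y = 2944 N, M_P = 18340 N·m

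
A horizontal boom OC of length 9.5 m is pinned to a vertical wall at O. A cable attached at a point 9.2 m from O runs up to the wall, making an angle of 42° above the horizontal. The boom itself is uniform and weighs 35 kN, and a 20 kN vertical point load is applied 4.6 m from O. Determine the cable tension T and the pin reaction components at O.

ΣM about O: T·sin42°·9.2 − 35·4.75 − 20·4.6 = 0 → T = 258.25/(9.2·0.669131) = 41.9509 ≈ 41.95 kN.
ΣF_x = 0: O_x − T·cos42° = 0 → O_x = 41.9509 × 0.743145 = 31.18 kN.
ΣF_y = 0: O_y + T·sin42° − 35 − 20 = 0 → O_y = 55 − 41.9509 × 0.669131 = 26.93 kN.

T = 41.95 kN, O_x = 31.18 kN, O_y = 26.93 kN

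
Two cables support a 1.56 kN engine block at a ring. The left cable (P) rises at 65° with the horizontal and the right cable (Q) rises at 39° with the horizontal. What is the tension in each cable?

T_P = 1.249 kN, T_Q = 0.6795 kN

ΣF_x = 0: −T_P·cos65° + T_Q·cos39° = 0 → T_Q = 0.543808·T_P.
ΣF_y = 0: T_P·sin65° + T_Q·sin39° = 1.56.
Substitute: T_P·(0.906308 + 0.543808·0.62932) = 1.56 → T_P = 1.24946 ≈ 1.249 kN.
Then T_Q = 0.543808 × 1.24946 = 0.6795 kN.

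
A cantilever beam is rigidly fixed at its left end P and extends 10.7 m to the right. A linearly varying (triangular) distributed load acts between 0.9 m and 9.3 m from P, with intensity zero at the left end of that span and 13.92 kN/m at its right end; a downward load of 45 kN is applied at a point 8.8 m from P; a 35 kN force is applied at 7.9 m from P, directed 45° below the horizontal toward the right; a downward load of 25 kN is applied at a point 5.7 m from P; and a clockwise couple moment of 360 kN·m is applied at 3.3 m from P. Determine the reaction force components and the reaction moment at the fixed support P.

Resultant of the triangular load: ½ × 13.92 × 8.4 = 58.464 kN, acting at 6.5 m from P (one-third of the span from the peak).
ΣF_x = 0: P_x + 35·cos45° = 0 → P_x = -24.75 kN.
ΣF_y = 0: P_y − ½·13.92·8.4 − 45 − 35·sin45° − 25 = 0 → P_y = 153.2 kN.
ΣM about P: M_P − (½·13.92·8.4)·6.5 − 45·8.8 − 35·sin45°·7.9 − 25·5.7 − 360 = 0 → M_P = 1474 kN·m.

P_x = -24.75 kN, P_y = 153.2 kN, M_P = 1474 kN·m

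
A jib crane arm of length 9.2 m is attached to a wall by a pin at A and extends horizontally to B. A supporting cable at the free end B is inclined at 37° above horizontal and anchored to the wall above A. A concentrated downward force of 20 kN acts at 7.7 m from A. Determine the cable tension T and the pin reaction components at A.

T = 27.81 kN, A_x = 22.21 kN, A_y = 3.261 kN

ΣM about A: T·sin37°·9.2 − 20·7.7 = 0 → T = 154/(9.2·0.601815) = 27.8144 ≈ 27.81 kN.
ΣF_x = 0: A_x − T·cos37° = 0 → A_x = 27.8144 × 0.798636 = 22.21 kN.
ΣF_y = 0: A_y + T·sin37° − 20 = 0 → A_y = 20 − 27.8144 × 0.601815 = 3.261 kN.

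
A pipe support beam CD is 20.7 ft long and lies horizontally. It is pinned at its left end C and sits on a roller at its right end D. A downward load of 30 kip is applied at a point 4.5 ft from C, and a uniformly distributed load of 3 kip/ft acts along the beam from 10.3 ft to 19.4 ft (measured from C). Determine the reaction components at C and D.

C_x = 0, C_y = 31.19 kip, D_y = 26.11 kip

Resultant of the distributed load: 3 × 9.1 = 27.3 kip at 14.85 ft from C.
Taking moments about C: D_y·20.7 − 30·4.5 − (3·9.1)·14.85 = 0 → D_y = 540.405/20.7 = 26.1065 ≈ 26.11 kip.
ΣF_y = 0: C_y + 26.1065 − 30 − 3·9.1 = 0 → C_y = 31.19 kip.
ΣF_x = 0: no horizontal applied forces, so C_x = 0.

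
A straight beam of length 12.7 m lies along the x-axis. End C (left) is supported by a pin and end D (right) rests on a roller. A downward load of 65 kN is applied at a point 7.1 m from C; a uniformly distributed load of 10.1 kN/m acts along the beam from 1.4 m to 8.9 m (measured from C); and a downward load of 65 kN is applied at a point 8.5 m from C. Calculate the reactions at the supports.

Resultant of the distributed load: 10.1 × 7.5 = 75.75 kN at 5.15 m from C.
Moments about C: D_y·12.7 − 65·7.1 − (10.1·7.5)·5.15 − 65·8.5 = 0 → D_y = 1404.1125/12.7 = 110.56 ≈ 110.6 kN.
ΣF_y = 0: C_y + 110.56 − 65 − 10.1·7.5 − 65 = 0 → C_y = 95.19 kN.
ΣF_x = 0: no horizontal applied forces, so C_x = 0.

C_x = 0, C_y = 95.19 kN, D_y = 110.6 kN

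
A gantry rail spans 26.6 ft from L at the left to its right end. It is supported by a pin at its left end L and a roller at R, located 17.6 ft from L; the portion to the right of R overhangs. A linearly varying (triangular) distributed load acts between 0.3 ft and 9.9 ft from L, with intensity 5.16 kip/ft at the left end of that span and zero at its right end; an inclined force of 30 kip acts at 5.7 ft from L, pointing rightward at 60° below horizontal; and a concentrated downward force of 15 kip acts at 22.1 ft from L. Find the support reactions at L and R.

Resultant of the triangular load: ½ × 5.16 × 9.6 = 24.768 kip, acting at 3.5 ft from L (one-third of the span from the peak).
Moments about L: R_y·17.6 − (½·5.16·9.6)·3.5 − 30·sin60°·5.7 − 15·22.1 = 0 → R_y = 566.278/17.6 = 32.1749 ≈ 32.17 kip.
ΣF_y = 0: L_y + 32.1749 − ½·5.16·9.6 − 30·sin60° − 15 = 0 → L_y = 33.57 kip.
ΣF_x = 0: L_x + 30·cos60° = 0 → L_x = -15.00 kip.

L_x = -15.00 kip, L_y = 33.57 kip, R_y = 32.17 kip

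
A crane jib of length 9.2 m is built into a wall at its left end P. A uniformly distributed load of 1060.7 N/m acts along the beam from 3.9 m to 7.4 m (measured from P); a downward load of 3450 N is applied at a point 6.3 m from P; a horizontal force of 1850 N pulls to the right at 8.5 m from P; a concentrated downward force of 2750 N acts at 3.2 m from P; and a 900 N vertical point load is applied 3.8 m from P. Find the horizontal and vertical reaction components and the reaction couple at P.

P_x = -1850 N, P_y = 10810 N, M_P = 54930 N·m

Resultant of the distributed load: 1060.7 × 3.5 = 3712.45 N at 5.65 m from P.
ΣF_x = 0: P_x + 1850 = 0 → P_x = -1850 N.
ΣF_y = 0: P_y − 1060.7·3.5 − 3450 − 2750 − 900 = 0 → P_y = 10810 N.
ΣM about P: M_P − (1060.7·3.5)·5.65 − 3450·6.3 − 2750·3.2 − 900·3.8 = 0 → M_P = 54930 N·m.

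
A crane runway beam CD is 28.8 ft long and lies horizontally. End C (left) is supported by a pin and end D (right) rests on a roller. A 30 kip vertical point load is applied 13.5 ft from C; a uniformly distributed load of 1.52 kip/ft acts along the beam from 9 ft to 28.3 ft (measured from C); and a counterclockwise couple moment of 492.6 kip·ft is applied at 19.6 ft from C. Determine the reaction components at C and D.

C_x = 0, C_y = 43.38 kip, D_y = 15.96 kip

Resultant of the distributed load: 1.52 × 19.3 = 29.336 kip at 18.65 ft from C.
ΣM about C: D_y·28.8 − 30·13.5 − (1.52·19.3)·18.65 + 492.6 = 0 → D_y = 459.5164/28.8 = 15.9554 ≈ 15.96 kip.
ΣF_y = 0: C_y + 15.9554 − 30 − 1.52·19.3 = 0 → C_y = 43.38 kip.
ΣF_x = 0: no horizontal applied forces, so C_x = 0.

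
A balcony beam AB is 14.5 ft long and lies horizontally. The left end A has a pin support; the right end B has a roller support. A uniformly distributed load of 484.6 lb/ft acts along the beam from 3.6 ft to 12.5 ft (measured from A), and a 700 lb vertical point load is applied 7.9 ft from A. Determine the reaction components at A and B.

A_x = 0, A_y = 2237 lb, B_y = 2776 lb

Resultant of the distributed load: 484.6 × 8.9 = 4312.94 lb at 8.05 ft from A.
Taking moments about A: B_y·14.5 − (484.6·8.9)·8.05 − 700·7.9 = 0 → B_y = 40249.167/14.5 = 2775.8 ≈ 2776 lb.
ΣF_y = 0: A_y + 2775.8 − 484.6·8.9 − 700 = 0 → A_y = 2237 lb.
ΣF_x = 0: no horizontal applied forces, so A_x = 0.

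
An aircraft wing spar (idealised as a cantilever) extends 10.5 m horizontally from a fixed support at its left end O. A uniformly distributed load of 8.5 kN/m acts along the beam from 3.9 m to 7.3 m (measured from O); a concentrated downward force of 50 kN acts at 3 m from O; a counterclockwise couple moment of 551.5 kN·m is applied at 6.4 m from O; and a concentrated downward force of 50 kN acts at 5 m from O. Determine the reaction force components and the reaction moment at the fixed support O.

O_x = 0, O_y = 128.9 kN, M_O = 10.34 kN·m

Resultant of the distributed load: 8.5 × 3.4 = 28.9 kN at 5.6 m from O.
ΣF_x = 0: O_x = 0.
ΣF_y = 0: O_y − 8.5·3.4 − 50 − 50 = 0 → O_y = 128.9 kN.
ΣM about O: M_O − (8.5·3.4)·5.6 − 50·3 + 551.5 − 50·5 = 0 → M_O = 10.34 kN·m.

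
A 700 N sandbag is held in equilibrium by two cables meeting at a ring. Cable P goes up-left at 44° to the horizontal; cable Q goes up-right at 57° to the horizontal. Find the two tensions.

ΣF_x = 0: −T_P·cos44° + T_Q·cos57° = 0 → T_Q = 1.32076·T_P.
ΣF_y = 0: T_P·sin44° + T_Q·sin57° = 700.
Substitute: T_P·(0.694658 + 1.32076·0.838671) = 700 → T_P = 388.384 ≈ 388.4 N.
Then T_Q = 1.32076 × 388.384 = 513.0 N.

T_P = 388.4 N, T_Q = 513.0 N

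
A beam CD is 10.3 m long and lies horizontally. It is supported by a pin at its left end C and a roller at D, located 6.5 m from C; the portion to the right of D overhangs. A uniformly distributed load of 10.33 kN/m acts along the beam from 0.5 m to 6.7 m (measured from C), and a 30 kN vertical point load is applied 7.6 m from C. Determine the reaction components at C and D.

Resultant of the distributed load: 10.33 × 6.2 = 64.046 kN at 3.6 m from C.
Taking moments about C: D_y·6.5 − (10.33·6.2)·3.6 − 30·7.6 = 0 → D_y = 458.5656/6.5 = 70.5486 ≈ 70.55 kN.
ΣF_y = 0: C_y + 70.5486 − 10.33·6.2 − 30 = 0 → C_y = 23.50 kN.
ΣF_x = 0: no horizontal applied forces, so C_x = 0.

C_x = 0, C_y = 23.50 kN, D_y = 70.55 kN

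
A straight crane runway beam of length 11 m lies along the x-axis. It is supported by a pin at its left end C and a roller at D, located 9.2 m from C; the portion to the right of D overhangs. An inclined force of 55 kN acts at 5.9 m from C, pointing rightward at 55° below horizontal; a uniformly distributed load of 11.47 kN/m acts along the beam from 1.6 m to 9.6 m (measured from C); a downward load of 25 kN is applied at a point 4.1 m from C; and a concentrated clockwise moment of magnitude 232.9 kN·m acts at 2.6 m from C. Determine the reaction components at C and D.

Resultant of the distributed load: 11.47 × 8 = 91.76 kN at 5.6 m from C.
ΣM about C: D_y·9.2 − 55·sin55°·5.9 − (11.47·8)·5.6 − 25·4.1 − 232.9 = 0 → D_y = 1115.07/9.2 = 121.203 ≈ 121.2 kN.
ΣF_y = 0: C_y + 121.203 − 55·sin55° − 11.47·8 − 25 = 0 → C_y = 40.61 kN.
ΣF_x = 0: C_x + 55·cos55° = 0 → C_x = -31.55 kN.

C_x = -31.55 kN, C_y = 40.61 kN, D_y = 121.2 kN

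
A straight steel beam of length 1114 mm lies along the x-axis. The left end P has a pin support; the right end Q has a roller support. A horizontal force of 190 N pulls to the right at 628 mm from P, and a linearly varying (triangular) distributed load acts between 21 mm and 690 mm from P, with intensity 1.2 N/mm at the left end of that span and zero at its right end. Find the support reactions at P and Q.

P_x = -190.0 N, P_y = 313.5 N, Q_y = 87.92 N

Resultant of the triangular load: ½ × 1.2 × 669 = 401.4 N, acting at 244 mm from P (one-third of the span from the peak).
Taking moments about P: Q_y·1114 − (½·1.2·669)·244 = 0 → Q_y = 97941.6/1114 = 87.9189 ≈ 87.92 N.
ΣF_y = 0: P_y + 87.9189 − ½·1.2·669 = 0 → P_y = 313.5 N.
ΣF_x = 0: P_x + 190 = 0 → P_x = -190.0 N.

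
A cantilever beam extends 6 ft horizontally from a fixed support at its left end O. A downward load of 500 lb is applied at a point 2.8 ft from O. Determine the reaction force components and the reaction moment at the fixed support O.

ΣF_x = 0: O_x = 0.
ΣF_y = 0: O_y − 500 = 0 → O_y = 500.0 lb.
ΣM about O: M_O − 500·2.8 = 0 → M_O = 1400 lb·ft.

O_x = 0, O_y = 500.0 lb, M_O = 1400 lb·ft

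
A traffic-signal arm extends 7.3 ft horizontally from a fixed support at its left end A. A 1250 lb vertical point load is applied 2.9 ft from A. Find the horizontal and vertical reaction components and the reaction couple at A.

A_x = 0, A_y = 1250 lb, M_A = 3625 lb·ft

ΣF_x = 0: A_x = 0.
ΣF_y = 0: A_y − 1250 = 0 → A_y = 1250 lb.
ΣM about A: M_A − 1250·2.9 = 0 → M_A = 3625 lb·ft.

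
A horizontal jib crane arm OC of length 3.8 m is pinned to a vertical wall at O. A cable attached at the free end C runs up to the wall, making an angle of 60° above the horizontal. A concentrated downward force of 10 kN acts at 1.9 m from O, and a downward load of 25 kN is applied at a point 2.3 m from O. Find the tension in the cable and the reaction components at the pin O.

T = 23.25 kN, O_x = 11.62 kN, O_y = 14.87 kN

ΣM about O: T·sin60°·3.8 − 10·1.9 − 25·2.3 = 0 → T = 76.5/(3.8·0.866025) = 23.246 ≈ 23.25 kN.
ΣF_x = 0: O_x − T·cos60° = 0 → O_x = 23.246 × 0.5 = 11.62 kN.
ΣF_y = 0: O_y + T·sin60° − 10 − 25 = 0 → O_y = 35 − 23.246 × 0.866025 = 14.87 kN.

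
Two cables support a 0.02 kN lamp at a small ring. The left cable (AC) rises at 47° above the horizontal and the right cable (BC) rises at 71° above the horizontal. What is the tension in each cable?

ΣF_x = 0: −T_AC·cos47° + T_BC·cos71° = 0 → T_BC = 2.09479·T_AC.
ΣF_y = 0: T_AC·sin47° + T_BC·sin71° = 0.02.
Substitute: T_AC·(0.731354 + 2.09479·0.945519) = 0.02 → T_AC = 0.00737458 ≈ 0.007375 kN.
Then T_BC = 2.09479 × 0.00737458 = 0.01545 kN.

T_AC = 0.007375 kN, T_BC = 0.01545 kN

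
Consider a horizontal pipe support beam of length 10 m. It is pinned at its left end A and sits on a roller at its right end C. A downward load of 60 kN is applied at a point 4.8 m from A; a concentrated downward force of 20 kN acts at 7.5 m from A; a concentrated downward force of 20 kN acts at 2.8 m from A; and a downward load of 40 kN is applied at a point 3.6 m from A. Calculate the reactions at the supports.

A_x = 0, A_y = 76.20 kN, C_y = 63.80 kN

ΣM about A: C_y·10 − 60·4.8 − 20·7.5 − 20·2.8 − 40·3.6 = 0 → C_y = 638/10 = 63.80 kN.
ΣF_y = 0: A_y + 63.8 − 60 − 20 − 20 − 40 = 0 → A_y = 76.20 kN.
ΣF_x = 0: no horizontal applied forces, so A_x = 0.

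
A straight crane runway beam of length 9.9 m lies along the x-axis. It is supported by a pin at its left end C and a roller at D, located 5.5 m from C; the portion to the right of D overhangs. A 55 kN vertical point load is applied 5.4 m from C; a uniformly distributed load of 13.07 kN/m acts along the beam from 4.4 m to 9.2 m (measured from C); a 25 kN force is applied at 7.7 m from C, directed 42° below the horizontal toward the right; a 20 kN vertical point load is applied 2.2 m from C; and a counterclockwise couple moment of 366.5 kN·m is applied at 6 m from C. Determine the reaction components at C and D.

C_x = -18.58 kN, C_y = 58.12 kN, D_y = 96.35 kN

Resultant of the distributed load: 13.07 × 4.8 = 62.736 kN at 6.8 m from C.
ΣM about C: D_y·5.5 − 55·5.4 − (13.07·4.8)·6.8 − 25·sin42°·7.7 − 20·2.2 + 366.5 = 0 → D_y = 529.912/5.5 = 96.3476 ≈ 96.35 kN.
ΣF_y = 0: C_y + 96.3476 − 55 − 13.07·4.8 − 25·sin42° − 20 = 0 → C_y = 58.12 kN.
ΣF_x = 0: C_x + 25·cos42° = 0 → C_x = -18.58 kN.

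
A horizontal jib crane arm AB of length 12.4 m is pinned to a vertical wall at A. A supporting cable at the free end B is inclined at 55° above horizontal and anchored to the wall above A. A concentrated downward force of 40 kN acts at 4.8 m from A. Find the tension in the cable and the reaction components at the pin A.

T = 18.90 kN, A_x = 10.84 kN, A_y = 24.52 kN

ΣM about A: T·sin55°·12.4 − 40·4.8 = 0 → T = 192/(12.4·0.819152) = 18.9023 ≈ 18.90 kN.
ΣF_x = 0: A_x − T·cos55° = 0 → A_x = 18.9023 × 0.573576 = 10.84 kN.
ΣF_y = 0: A_y + T·sin55° − 40 = 0 → A_y = 40 − 18.9023 × 0.819152 = 24.52 kN.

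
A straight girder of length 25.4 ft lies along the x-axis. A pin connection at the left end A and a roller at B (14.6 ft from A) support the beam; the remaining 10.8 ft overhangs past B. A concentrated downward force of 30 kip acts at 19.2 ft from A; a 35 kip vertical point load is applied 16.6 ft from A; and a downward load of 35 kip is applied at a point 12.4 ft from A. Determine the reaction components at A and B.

Taking moments about A: B_y·14.6 − 30·19.2 − 35·16.6 − 35·12.4 = 0 → B_y = 1591/14.6 = 108.973 ≈ 109.0 kip.
ΣF_y = 0: A_y + 108.973 − 30 − 35 − 35 = 0 → A_y = -8.973 kip.
ΣF_x = 0: no horizontal applied forces, so A_x = 0.

A_x = 0, A_y = -8.973 kip, B_y = 109.0 kip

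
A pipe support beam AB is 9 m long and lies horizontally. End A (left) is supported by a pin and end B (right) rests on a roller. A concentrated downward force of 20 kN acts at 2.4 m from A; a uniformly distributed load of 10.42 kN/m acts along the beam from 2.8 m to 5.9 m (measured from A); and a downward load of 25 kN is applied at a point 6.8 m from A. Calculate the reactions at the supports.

A_x = 0, A_y = 37.47 kN, B_y = 39.83 kN

Resultant of the distributed load: 10.42 × 3.1 = 32.302 kN at 4.35 m from A.
Moments about A: B_y·9 − 20·2.4 − (10.42·3.1)·4.35 − 25·6.8 = 0 → B_y = 358.5137/9 = 39.8349 ≈ 39.83 kN.
ΣF_y = 0: A_y + 39.8349 − 20 − 10.42·3.1 − 25 = 0 → A_y = 37.47 kN.
ΣF_x = 0: no horizontal applied forces, so A_x = 0.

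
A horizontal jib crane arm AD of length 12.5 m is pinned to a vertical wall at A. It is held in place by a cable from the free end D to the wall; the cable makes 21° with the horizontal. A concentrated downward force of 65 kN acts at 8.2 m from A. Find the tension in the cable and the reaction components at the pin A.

ΣM about A: T·sin21°·12.5 − 65·8.2 = 0 → T = 533/(12.5·0.358368) = 118.984 ≈ 119.0 kN.
ΣF_x = 0: A_x − T·cos21° = 0 → A_x = 118.984 × 0.93358 = 111.1 kN.
ΣF_y = 0: A_y + T·sin21° − 65 = 0 → A_y = 65 − 118.984 × 0.358368 = 22.36 kN.

T = 119.0 kN, A_x = 111.1 kN, A_y = 22.36 kN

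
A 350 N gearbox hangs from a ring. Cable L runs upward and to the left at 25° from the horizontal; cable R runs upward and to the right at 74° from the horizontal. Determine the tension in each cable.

ΣF_x = 0: −T_L·cos25° + T_R·cos74° = 0 → T_R = 3.28804·T_L.
ΣF_y = 0: T_L·sin25° + T_R·sin74° = 350.
Substitute: T_L·(0.422618 + 3.28804·0.961262) = 350 → T_L = 97.6757 ≈ 97.68 N.
Then T_R = 3.28804 × 97.6757 = 321.2 N.

T_L = 97.68 N, T_R = 321.2 N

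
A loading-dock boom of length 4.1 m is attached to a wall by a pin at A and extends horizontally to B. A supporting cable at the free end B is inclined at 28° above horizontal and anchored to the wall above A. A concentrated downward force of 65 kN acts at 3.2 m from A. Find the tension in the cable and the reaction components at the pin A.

T = 108.1 kN, A_x = 95.41 kN, A_y = 14.27 kN

ΣM about A: T·sin28°·4.1 − 65·3.2 = 0 → T = 208/(4.1·0.469472) = 108.061 ≈ 108.1 kN.
ΣF_x = 0: A_x − T·cos28° = 0 → A_x = 108.061 × 0.882948 = 95.41 kN.
ΣF_y = 0: A_y + T·sin28° − 65 = 0 → A_y = 65 − 108.061 × 0.469472 = 14.27 kN.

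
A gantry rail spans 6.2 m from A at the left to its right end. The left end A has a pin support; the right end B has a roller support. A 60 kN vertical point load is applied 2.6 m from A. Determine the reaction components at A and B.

Moments about A: B_y·6.2 − 60·2.6 = 0 → B_y = 156/6.2 = 25.1613 ≈ 25.16 kN.
ΣF_y = 0: A_y + 25.1613 − 60 = 0 → A_y = 34.84 kN.
ΣF_x = 0: no horizontal applied forces, so A_x = 0.

A_x = 0, A_y = 34.84 kN, B_y = 25.16 kN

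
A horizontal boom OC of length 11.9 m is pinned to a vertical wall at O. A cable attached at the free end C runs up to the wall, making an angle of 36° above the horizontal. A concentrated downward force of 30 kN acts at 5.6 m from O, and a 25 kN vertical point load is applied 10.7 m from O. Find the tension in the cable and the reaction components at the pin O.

T = 62.26 kN, O_x = 50.37 kN, O_y = 18.40 kN

ΣM about O: T·sin36°·11.9 − 30·5.6 − 25·10.7 = 0 → T = 435.5/(11.9·0.587785) = 62.2619 ≈ 62.26 kN.
ΣF_x = 0: O_x − T·cos36° = 0 → O_x = 62.2619 × 0.809017 = 50.37 kN.
ΣF_y = 0: O_y + T·sin36° − 30 − 25 = 0 → O_y = 55 − 62.2619 × 0.587785 = 18.40 kN.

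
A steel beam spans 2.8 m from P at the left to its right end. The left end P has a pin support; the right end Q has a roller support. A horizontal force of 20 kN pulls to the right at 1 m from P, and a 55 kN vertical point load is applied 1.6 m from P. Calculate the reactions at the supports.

P_x = -20.00 kN, P_y = 23.57 kN, Q_y = 31.43 kN

Taking moments about P: Q_y·2.8 − 55·1.6 = 0 → Q_y = 88/2.8 = 31.4286 ≈ 31.43 kN.
ΣF_y = 0: P_y + 31.4286 − 55 = 0 → P_y = 23.57 kN.
ΣF_x = 0: P_x + 20 = 0 → P_x = -20.00 kN.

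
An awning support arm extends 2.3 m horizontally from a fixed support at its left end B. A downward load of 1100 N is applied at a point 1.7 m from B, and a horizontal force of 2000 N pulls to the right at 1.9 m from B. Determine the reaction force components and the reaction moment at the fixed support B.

ΣF_x = 0: B_x + 2000 = 0 → B_x = -2000 N.
ΣF_y = 0: B_y − 1100 = 0 → B_y = 1100 N.
ΣM about B: M_B − 1100·1.7 = 0 → M_B = 1870 N·m.

B_x = -2000 N, B_y = 1100 N, M_B = 1870 N·m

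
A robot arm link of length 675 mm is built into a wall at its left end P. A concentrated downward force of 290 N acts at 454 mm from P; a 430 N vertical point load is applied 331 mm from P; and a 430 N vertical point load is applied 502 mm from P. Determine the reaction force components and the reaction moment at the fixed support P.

P_x = 0, P_y = 1150 N, M_P = 489800 N·mm

ΣF_x = 0: P_x = 0.
ΣF_y = 0: P_y − 290 − 430 − 430 = 0 → P_y = 1150 N.
ΣM about P: M_P − 290·454 − 430·331 − 430·502 = 0 → M_P = 489800 N·mm.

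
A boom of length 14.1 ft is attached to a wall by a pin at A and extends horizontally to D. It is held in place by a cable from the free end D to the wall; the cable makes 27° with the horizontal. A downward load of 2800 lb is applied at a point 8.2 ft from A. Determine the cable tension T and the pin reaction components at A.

ΣM about A: T·sin27°·14.1 − 2800·8.2 = 0 → T = 22960/(14.1·0.45399) = 3586.79 ≈ 3587 lb.
ΣF_x = 0: A_x − T·cos27° = 0 → A_x = 3586.79 × 0.891007 = 3196 lb.
ΣF_y = 0: A_y + T·sin27° − 2800 = 0 → A_y = 2800 − 3586.79 × 0.45399 = 1172 lb.

T = 3587 lb, A_x = 3196 lb, A_y = 1172 lb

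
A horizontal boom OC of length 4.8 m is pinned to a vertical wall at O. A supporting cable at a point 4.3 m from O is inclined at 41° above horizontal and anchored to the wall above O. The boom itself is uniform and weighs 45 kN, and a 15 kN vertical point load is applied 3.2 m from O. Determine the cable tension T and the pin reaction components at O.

T = 55.30 kN, O_x = 41.73 kN, O_y = 23.72 kN

ΣM about O: T·sin41°·4.3 − 45·2.4 − 15·3.2 = 0 → T = 156/(4.3·0.656059) = 55.2985 ≈ 55.30 kN.
ΣF_x = 0: O_x − T·cos41° = 0 → O_x = 55.2985 × 0.75471 = 41.73 kN.
ΣF_y = 0: O_y + T·sin41° − 45 − 15 = 0 → O_y = 60 − 55.2985 × 0.656059 = 23.72 kN.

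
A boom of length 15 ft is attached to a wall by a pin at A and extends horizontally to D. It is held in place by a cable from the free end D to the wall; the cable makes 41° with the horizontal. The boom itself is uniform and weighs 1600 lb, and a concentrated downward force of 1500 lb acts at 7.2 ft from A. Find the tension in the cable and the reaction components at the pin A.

T = 2317 lb, A_x = 1749 lb, A_y = 1580 lb

ΣM about A: T·sin41°·15 − 1600·7.5 − 1500·7.2 = 0 → T = 22800/(15·0.656059) = 2316.86 ≈ 2317 lb.
ΣF_x = 0: A_x − T·cos41° = 0 → A_x = 2316.86 × 0.75471 = 1749 lb.
ΣF_y = 0: A_y + T·sin41° − 1600 − 1500 = 0 → A_y = 3100 − 2316.86 × 0.656059 = 1580 lb.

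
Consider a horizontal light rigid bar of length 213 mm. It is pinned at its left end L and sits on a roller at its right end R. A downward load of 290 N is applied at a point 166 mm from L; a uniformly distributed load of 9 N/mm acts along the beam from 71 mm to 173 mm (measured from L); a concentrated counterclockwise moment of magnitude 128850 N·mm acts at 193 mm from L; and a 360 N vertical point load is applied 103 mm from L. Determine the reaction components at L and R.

Resultant of the distributed load: 9 × 102 = 918 N at 122 mm from L.
Moments about L: R_y·213 − 290·166 − (9·102)·122 + 128850 − 360·103 = 0 → R_y = 68366/213 = 320.967 ≈ 321.0 N.
ΣF_y = 0: L_y + 320.967 − 290 − 9·102 − 360 = 0 → L_y = 1247 N.
ΣF_x = 0: no horizontal applied forces, so L_x = 0.

L_x = 0, L_y = 1247 N, R_y = 321.0 N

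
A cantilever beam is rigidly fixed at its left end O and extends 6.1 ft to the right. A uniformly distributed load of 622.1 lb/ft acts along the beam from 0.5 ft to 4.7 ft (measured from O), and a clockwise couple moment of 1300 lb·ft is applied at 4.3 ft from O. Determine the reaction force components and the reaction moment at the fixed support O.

O_x = 0, O_y = 2613 lb, M_O = 8093 lb·ft

Resultant of the distributed load: 622.1 × 4.2 = 2612.82 lb at 2.6 ft from O.
ΣF_x = 0: O_x = 0.
ΣF_y = 0: O_y − 622.1·4.2 = 0 → O_y = 2613 lb.
ΣM about O: M_O − (622.1·4.2)·2.6 − 1300 = 0 → M_O = 8093 lb·ft.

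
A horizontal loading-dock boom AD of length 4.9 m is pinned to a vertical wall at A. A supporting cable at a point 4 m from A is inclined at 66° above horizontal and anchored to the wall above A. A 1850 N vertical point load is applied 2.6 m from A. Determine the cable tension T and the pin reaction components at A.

ΣM about A: T·sin66°·4 − 1850·2.6 = 0 → T = 4810/(4·0.913545) = 1316.3 ≈ 1316 N.
ΣF_x = 0: A_x − T·cos66° = 0 → A_x = 1316.3 × 0.406737 = 535.4 N.
ΣF_y = 0: A_y + T·sin66° − 1850 = 0 → A_y = 1850 − 1316.3 × 0.913545 = 647.5 N.

T = 1316 N, A_x = 535.4 N, A_y = 647.5 N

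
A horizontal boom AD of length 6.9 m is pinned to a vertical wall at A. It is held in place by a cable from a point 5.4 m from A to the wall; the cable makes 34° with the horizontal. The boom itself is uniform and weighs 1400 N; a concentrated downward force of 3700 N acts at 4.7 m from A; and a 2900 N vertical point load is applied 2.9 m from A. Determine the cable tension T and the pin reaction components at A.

ΣM about A: T·sin34°·5.4 − 1400·3.45 − 3700·4.7 − 2900·2.9 = 0 → T = 30630/(5.4·0.559193) = 10143.6 ≈ 10140 N.
ΣF_x = 0: A_x − T·cos34° = 0 → A_x = 10143.6 × 0.829038 = 8409 N.
ΣF_y = 0: A_y + T·sin34° − 1400 − 3700 − 2900 = 0 → A_y = 8000 − 10143.6 × 0.559193 = 2328 N.

T = 10140 N, A_x = 8409 N, A_y = 2328 N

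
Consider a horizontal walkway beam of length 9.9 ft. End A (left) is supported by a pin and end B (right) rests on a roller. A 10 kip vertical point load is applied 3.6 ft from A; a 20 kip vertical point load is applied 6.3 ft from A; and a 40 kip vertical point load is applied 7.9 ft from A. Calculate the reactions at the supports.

Moments about A: B_y·9.9 − 10·3.6 − 20·6.3 − 40·7.9 = 0 → B_y = 478/9.9 = 48.2828 ≈ 48.28 kip.
ΣF_y = 0: A_y + 48.2828 − 10 − 20 − 40 = 0 → A_y = 21.72 kip.
ΣF_x = 0: no horizontal applied forces, so A_x = 0.

A_x = 0, A_y = 21.72 kip, B_y = 48.28 kip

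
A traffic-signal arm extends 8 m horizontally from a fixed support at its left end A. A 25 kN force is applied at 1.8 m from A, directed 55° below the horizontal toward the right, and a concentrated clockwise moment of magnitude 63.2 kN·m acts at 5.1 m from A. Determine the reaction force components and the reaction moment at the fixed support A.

ΣF_x = 0: A_x + 25·cos55° = 0 → A_x = -14.34 kN.
ΣF_y = 0: A_y − 25·sin55° = 0 → A_y = 20.48 kN.
ΣM about A: M_A − 25·sin55°·1.8 − 63.2 = 0 → M_A = 100.1 kN·m.

A_x = -14.34 kN, A_y = 20.48 kN, M_A = 100.1 kN·m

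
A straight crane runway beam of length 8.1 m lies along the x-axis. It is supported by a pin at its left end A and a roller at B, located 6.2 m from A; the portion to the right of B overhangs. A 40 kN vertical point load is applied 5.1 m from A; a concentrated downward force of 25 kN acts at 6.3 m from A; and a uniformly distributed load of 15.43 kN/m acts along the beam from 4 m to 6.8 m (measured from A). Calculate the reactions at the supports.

A_x = 0, A_y = 12.27 kN, B_y = 95.94 kN

Resultant of the distributed load: 15.43 × 2.8 = 43.204 kN at 5.4 m from A.
ΣM about A: B_y·6.2 − 40·5.1 − 25·6.3 − (15.43·2.8)·5.4 = 0 → B_y = 594.8016/6.2 = 95.9357 ≈ 95.94 kN.
ΣF_y = 0: A_y + 95.9357 − 40 − 25 − 15.43·2.8 = 0 → A_y = 12.27 kN.
ΣF_x = 0: no horizontal applied forces, so A_x = 0.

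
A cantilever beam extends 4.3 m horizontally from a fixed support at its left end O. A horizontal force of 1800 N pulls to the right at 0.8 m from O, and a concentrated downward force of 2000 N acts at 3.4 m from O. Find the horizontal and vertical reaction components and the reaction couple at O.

ΣF_x = 0: O_x + 1800 = 0 → O_x = -1800 N.
ΣF_y = 0: O_y − 2000 = 0 → O_y = 2000 N.
ΣM about O: M_O − 2000·3.4 = 0 → M_O = 6800 N·m.

O_x = -1800 N, O_y = 2000 N, M_O = 6800 N·m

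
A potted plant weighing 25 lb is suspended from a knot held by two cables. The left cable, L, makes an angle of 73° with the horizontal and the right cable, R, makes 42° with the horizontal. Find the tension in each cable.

ΣF_x = 0: −T_L·cos73° + T_R·cos42° = 0 → T_R = 0.393425·T_L.
ΣF_y = 0: T_L·sin73° + T_R·sin42° = 25.
Substitute: T_L·(0.956305 + 0.393425·0.669131) = 25 → T_L = 20.4992 ≈ 20.50 lb.
Then T_R = 0.393425 × 20.4992 = 8.065 lb.

T_L = 20.50 lb, T_R = 8.065 lb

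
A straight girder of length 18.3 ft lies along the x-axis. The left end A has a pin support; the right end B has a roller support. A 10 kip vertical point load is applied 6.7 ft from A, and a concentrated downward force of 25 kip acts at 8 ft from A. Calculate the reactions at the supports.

A_x = 0, A_y = 20.41 kip, B_y = 14.59 kip

ΣM about A: B_y·18.3 − 10·6.7 − 25·8 = 0 → B_y = 267/18.3 = 14.5902 ≈ 14.59 kip.
ΣF_y = 0: A_y + 14.5902 − 10 − 25 = 0 → A_y = 20.41 kip.
ΣF_x = 0: no horizontal applied forces, so A_x = 0.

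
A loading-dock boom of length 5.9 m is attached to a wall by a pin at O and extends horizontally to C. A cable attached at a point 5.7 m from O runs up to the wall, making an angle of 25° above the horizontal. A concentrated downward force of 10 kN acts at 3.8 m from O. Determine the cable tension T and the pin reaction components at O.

T = 15.77 kN, O_x = 14.30 kN, O_y = 3.333 kN

ΣM about O: T·sin25°·5.7 − 10·3.8 = 0 → T = 38/(5.7·0.422618) = 15.7747 ≈ 15.77 kN.
ΣF_x = 0: O_x − T·cos25° = 0 → O_x = 15.7747 × 0.906308 = 14.30 kN.
ΣF_y = 0: O_y + T·sin25° − 10 = 0 → O_y = 10 − 15.7747 × 0.422618 = 3.333 kN.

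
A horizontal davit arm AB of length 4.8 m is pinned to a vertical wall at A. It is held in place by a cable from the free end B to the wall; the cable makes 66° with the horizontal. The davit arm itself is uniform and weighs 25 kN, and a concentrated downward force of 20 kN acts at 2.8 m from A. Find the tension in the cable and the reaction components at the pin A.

T = 26.45 kN, A_x = 10.76 kN, A_y = 20.83 kN

ΣM about A: T·sin66°·4.8 − 25·2.4 − 20·2.8 = 0 → T = 116/(4.8·0.913545) = 26.4537 ≈ 26.45 kN.
ΣF_x = 0: A_x − T·cos66° = 0 → A_x = 26.4537 × 0.406737 = 10.76 kN.
ΣF_y = 0: A_y + T·sin66° − 25 − 20 = 0 → A_y = 45 − 26.4537 × 0.913545 = 20.83 kN.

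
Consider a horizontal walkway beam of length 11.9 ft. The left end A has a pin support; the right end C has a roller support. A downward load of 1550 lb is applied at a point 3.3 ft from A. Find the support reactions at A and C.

ΣM about A: C_y·11.9 − 1550·3.3 = 0 → C_y = 5115/11.9 = 429.832 ≈ 429.8 lb.
ΣF_y = 0: A_y + 429.832 − 1550 = 0 → A_y = 1120 lb.
ΣF_x = 0: no horizontal applied forces, so A_x = 0.

A_x = 0, A_y = 1120 lb, C_y = 429.8 lb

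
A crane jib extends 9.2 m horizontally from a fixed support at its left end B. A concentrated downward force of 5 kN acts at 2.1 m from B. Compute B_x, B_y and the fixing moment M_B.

ΣF_x = 0: B_x = 0.
ΣF_y = 0: B_y − 5 = 0 → B_y = 5.000 kN.
ΣM about B: M_B − 5·2.1 = 0 → M_B = 10.50 kN·m.

B_x = 0, B_y = 5.000 kN, M_B = 10.50 kN·m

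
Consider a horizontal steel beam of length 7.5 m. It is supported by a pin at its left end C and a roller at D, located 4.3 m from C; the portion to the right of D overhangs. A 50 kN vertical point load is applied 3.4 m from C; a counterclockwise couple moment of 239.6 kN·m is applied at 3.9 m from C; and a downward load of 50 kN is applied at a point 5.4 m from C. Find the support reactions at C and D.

Moments about C: D_y·4.3 − 50·3.4 + 239.6 − 50·5.4 = 0 → D_y = 200.4/4.3 = 46.6047 ≈ 46.60 kN.
ΣF_y = 0: C_y + 46.6047 − 50 − 50 = 0 → C_y = 53.40 kN.
ΣF_x = 0: no horizontal applied forces, so C_x = 0.

C_x = 0, C_y = 53.40 kN, D_y = 46.60 kN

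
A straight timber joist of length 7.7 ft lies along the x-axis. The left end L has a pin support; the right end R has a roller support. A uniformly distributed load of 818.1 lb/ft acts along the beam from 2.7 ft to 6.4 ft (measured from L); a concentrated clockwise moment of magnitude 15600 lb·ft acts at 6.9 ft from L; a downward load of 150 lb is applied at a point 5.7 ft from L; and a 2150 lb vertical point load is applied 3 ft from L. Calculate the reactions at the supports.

L_x = 0, L_y = 563.6 lb, R_y = 4763 lb

Resultant of the distributed load: 818.1 × 3.7 = 3026.97 lb at 4.55 ft from L.
Moments about L: R_y·7.7 − (818.1·3.7)·4.55 − 15600 − 150·5.7 − 2150·3 = 0 → R_y = 36677.7135/7.7 = 4763.34 ≈ 4763 lb.
ΣF_y = 0: L_y + 4763.34 − 818.1·3.7 − 150 − 2150 = 0 → L_y = 563.6 lb.
ΣF_x = 0: no horizontal applied forces, so L_x = 0.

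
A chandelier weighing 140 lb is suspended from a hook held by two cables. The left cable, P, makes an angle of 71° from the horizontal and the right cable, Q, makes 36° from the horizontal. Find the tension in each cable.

T_P = 118.4 lb, T_Q = 47.66 lb

ΣF_x = 0: −T_P·cos71° + T_Q·cos36° = 0 → T_Q = 0.402424·T_P.
ΣF_y = 0: T_P·sin71° + T_Q·sin36° = 140.
Substitute: T_P·(0.945519 + 0.402424·0.587785) = 140 → T_P = 118.438 ≈ 118.4 lb.
Then T_Q = 0.402424 × 118.438 = 47.66 lb.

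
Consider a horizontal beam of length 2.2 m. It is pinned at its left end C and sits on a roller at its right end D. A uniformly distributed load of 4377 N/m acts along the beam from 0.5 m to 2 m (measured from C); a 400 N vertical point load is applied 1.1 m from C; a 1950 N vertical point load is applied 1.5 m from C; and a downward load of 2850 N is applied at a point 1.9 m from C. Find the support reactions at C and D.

Resultant of the distributed load: 4377 × 1.5 = 6565.5 N at 1.25 m from C.
Moments about C: D_y·2.2 − (4377·1.5)·1.25 − 400·1.1 − 1950·1.5 − 2850·1.9 = 0 → D_y = 16986.875/2.2 = 7721.31 ≈ 7721 N.
ΣF_y = 0: C_y + 7721.31 − 4377·1.5 − 400 − 1950 − 2850 = 0 → C_y = 4044 N.
ΣF_x = 0: no horizontal applied forces, so C_x = 0.

C_x = 0, C_y = 4044 N, D_y = 7721 N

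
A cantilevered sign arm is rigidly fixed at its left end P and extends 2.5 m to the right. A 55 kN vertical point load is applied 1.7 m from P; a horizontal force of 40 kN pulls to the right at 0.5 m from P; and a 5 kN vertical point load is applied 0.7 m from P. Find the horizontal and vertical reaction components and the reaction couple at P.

P_x = -40.00 kN, P_y = 60.00 kN, M_P = 97.00 kN·m

ΣF_x = 0: P_x + 40 = 0 → P_x = -40.00 kN.
ΣF_y = 0: P_y − 55 − 5 = 0 → P_y = 60.00 kN.
ΣM about P: M_P − 55·1.7 − 5·0.7 = 0 → M_P = 97.00 kN·m.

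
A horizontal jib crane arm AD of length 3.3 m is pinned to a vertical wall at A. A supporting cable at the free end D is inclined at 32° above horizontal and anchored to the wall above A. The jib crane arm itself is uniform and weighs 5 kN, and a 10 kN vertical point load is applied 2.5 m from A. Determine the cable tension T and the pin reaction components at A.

T = 19.01 kN, A_x = 16.12 kN, A_y = 4.924 kN

ΣM about A: T·sin32°·3.3 − 5·1.65 − 10·2.5 = 0 → T = 33.25/(3.3·0.529919) = 19.0138 ≈ 19.01 kN.
ΣF_x = 0: A_x − T·cos32° = 0 → A_x = 19.0138 × 0.848048 = 16.12 kN.
ΣF_y = 0: A_y + T·sin32° − 5 − 10 = 0 → A_y = 15 − 19.0138 × 0.529919 = 4.924 kN.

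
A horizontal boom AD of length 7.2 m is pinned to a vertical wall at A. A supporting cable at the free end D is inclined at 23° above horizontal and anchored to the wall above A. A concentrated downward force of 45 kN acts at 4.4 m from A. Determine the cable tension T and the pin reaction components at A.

T = 70.38 kN, A_x = 64.79 kN, A_y = 17.50 kN

ΣM about A: T·sin23°·7.2 − 45·4.4 = 0 → T = 198/(7.2·0.390731) = 70.3809 ≈ 70.38 kN.
ΣF_x = 0: A_x − T·cos23° = 0 → A_x = 70.3809 × 0.920505 = 64.79 kN.
ΣF_y = 0: A_y + T·sin23° − 45 = 0 → A_y = 45 − 70.3809 × 0.390731 = 17.50 kN.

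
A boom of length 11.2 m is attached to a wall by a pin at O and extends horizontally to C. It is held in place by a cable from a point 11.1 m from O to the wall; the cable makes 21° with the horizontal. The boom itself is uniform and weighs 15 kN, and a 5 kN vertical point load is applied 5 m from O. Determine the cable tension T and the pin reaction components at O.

T = 27.40 kN, O_x = 25.58 kN, O_y = 10.18 kN

ΣM about O: T·sin21°·11.1 − 15·5.6 − 5·5 = 0 → T = 109/(11.1·0.358368) = 27.4015 ≈ 27.40 kN.
ΣF_x = 0: O_x − T·cos21° = 0 → O_x = 27.4015 × 0.93358 = 25.58 kN.
ΣF_y = 0: O_y + T·sin21° − 15 − 5 = 0 → O_y = 20 − 27.4015 × 0.358368 = 10.18 kN.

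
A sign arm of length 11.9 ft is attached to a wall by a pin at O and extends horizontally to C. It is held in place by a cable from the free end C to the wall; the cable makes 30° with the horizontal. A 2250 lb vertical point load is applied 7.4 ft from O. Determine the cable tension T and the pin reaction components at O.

ΣM about O: T·sin30°·11.9 − 2250·7.4 = 0 → T = 16650/(11.9·0.5) = 2798.32 ≈ 2798 lb.
ΣF_x = 0: O_x − T·cos30° = 0 → O_x = 2798.32 × 0.866025 = 2423 lb.
ΣF_y = 0: O_y + T·sin30° − 2250 = 0 → O_y = 2250 − 2798.32 × 0.5 = 850.8 lb.

T = 2798 lb, O_x = 2423 lb, O_y = 850.8 lb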